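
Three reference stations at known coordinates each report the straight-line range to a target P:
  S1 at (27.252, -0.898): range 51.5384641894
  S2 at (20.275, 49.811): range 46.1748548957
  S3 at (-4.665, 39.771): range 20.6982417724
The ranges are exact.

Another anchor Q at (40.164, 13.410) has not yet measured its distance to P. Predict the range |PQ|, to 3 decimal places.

eq1: (x − 27.252)² + (y + 0.898)² = 51.5384641894²
eq2: (x − 20.275)² + (y − 49.811)² = 46.1748548957²
eq3: (x + 4.665)² + (y − 39.771)² = 20.6982417724²
eq1−eq3, eq1−eq2 (x²,y² cancel):
  -63.834·x + 81.338·y = 3087.812837
  -13.954·x + 101.418·y = 2672.829504
det = -63.834·101.418 − 81.338·-13.954 = -5338.926160
x = (3087.812837·101.418 − 81.338·2672.829504) / -5338.926160 = -17.935666
y = (-63.834·2672.829504 − 3087.812837·-13.954) / -5338.926160 = 23.886837
|P − Q| = √((-17.935666 − 40.164)² + (23.886837 − 13.410)²) = 59.036728

59.037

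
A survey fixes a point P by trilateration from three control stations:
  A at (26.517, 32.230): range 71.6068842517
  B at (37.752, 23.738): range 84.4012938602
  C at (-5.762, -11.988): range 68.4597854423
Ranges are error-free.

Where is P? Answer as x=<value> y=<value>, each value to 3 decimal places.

eq1: (x − 26.517)² + (y − 32.230)² = 71.6068842517²
eq2: (x − 37.752)² + (y − 23.738)² = 84.4012938602²
eq3: (x + 5.762)² + (y + 11.988)² = 68.4597854423²
eq2−eq1, eq2−eq3 (x²,y² cancel):
  -22.470·x + 16.984·y = 1749.250574
  -87.028·x − 71.452·y = 625.042822
det = -22.470·-71.452 − 16.984·-87.028 = 3083.609992
x = (1749.250574·-71.452 − 16.984·625.042822) / 3083.609992 = -43.975464
y = (-22.470·625.042822 − 1749.250574·-87.028) / 3083.609992 = 44.814055

x=-43.975 y=44.814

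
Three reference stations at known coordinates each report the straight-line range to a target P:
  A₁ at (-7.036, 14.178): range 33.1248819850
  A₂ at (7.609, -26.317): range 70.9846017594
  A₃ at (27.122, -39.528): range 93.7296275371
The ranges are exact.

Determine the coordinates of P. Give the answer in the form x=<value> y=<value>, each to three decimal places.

x=-36.513 y=29.289

eq1: (x + 7.036)² + (y − 14.178)² = 33.1248819850²
eq2: (x − 7.609)² + (y + 26.317)² = 70.9846017594²
eq3: (x − 27.122)² + (y + 39.528)² = 93.7296275371²
eq3−eq1, eq3−eq2 (x²,y² cancel):
  -68.316·x + 107.412·y = 5640.440584
  -39.026·x + 26.422·y = 2198.845093
det = -68.316·26.422 − 107.412·-39.026 = 2386.815360
x = (5640.440584·26.422 − 107.412·2198.845093) / 2386.815360 = -36.513351
y = (-68.316·2198.845093 − 5640.440584·-39.026) / 2386.815360 = 29.289041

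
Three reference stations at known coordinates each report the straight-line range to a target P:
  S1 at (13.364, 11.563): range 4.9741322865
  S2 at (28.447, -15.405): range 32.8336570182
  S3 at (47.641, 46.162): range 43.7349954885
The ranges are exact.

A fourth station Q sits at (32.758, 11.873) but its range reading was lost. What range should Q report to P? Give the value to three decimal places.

eq1: (x − 13.364)² + (y − 11.563)² = 4.9741322865²
eq2: (x − 28.447)² + (y + 15.405)² = 32.8336570182²
eq3: (x − 47.641)² + (y − 46.162)² = 43.7349954885²
eq3−eq2, eq3−eq1 (x²,y² cancel):
  -38.388·x − 123.134·y = -2519.348494
  -68.554·x − 69.198·y = -2200.287822
det = -38.388·-69.198 − -123.134·-68.554 = -5784.955412
x = (-2519.348494·-69.198 − -123.134·-2200.287822) / -5784.955412 = 16.697858
y = (-38.388·-2200.287822 − -2519.348494·-68.554) / -5784.955412 = 15.254529
|P − Q| = √((16.697858 − 32.758)² + (15.254529 − 11.873)²) = 16.412279

16.412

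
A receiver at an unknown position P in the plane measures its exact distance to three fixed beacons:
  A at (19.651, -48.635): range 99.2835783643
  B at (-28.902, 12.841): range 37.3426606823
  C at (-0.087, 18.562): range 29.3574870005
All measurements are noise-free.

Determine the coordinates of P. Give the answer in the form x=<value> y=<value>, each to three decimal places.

x=-11.214 y=45.729

eq1: (x − 19.651)² + (y + 48.635)² = 99.2835783643²
eq2: (x + 28.902)² + (y − 12.841)² = 37.3426606823²
eq3: (x + 0.087)² + (y − 18.562)² = 29.3574870005²
eq3−eq2, eq3−eq1 (x²,y² cancel):
  -57.630·x − 11.442·y = 123.049208
  39.476·x − 134.394·y = -6588.397277
det = -57.630·-134.394 − -11.442·39.476 = 8196.810612
x = (123.049208·-134.394 − -11.442·-6588.397277) / 8196.810612 = -11.214303
y = (-57.630·-6588.397277 − 123.049208·39.476) / 8196.810612 = 45.728987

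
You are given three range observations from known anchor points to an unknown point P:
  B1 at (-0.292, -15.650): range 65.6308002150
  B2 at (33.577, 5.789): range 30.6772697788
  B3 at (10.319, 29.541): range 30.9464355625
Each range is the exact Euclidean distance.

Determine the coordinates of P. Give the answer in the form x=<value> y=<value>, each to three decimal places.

x=40.659 y=35.638

eq1: (x + 0.292)² + (y + 15.650)² = 65.6308002150²
eq2: (x − 33.577)² + (y − 5.789)² = 30.6772697788²
eq3: (x − 10.319)² + (y − 29.541)² = 30.9464355625²
eq3−eq2, eq3−eq1 (x²,y² cancel):
  46.516·x − 47.504·y = 198.362001
  -21.222·x − 90.382·y = -4083.864741
det = 46.516·-90.382 − -47.504·-21.222 = -5212.339000
x = (198.362001·-90.382 − -47.504·-4083.864741) / -5212.339000 = 40.658957
y = (46.516·-4083.864741 − 198.362001·-21.222) / -5212.339000 = 35.637631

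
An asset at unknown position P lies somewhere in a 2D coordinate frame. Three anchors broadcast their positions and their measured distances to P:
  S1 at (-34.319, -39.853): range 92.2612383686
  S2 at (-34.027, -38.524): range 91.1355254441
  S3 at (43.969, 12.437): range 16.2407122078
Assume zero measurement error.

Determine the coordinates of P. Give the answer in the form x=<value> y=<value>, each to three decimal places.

eq1: (x + 34.319)² + (y + 39.853)² = 92.2612383686²
eq2: (x + 34.027)² + (y + 38.524)² = 91.1355254441²
eq3: (x − 43.969)² + (y − 12.437)² = 16.2407122078²
eq3−eq1, eq3−eq2 (x²,y² cancel):
  -156.576·x − 104.580·y = -7570.271932
  -155.992·x − 101.922·y = -7487.939890
det = -156.576·-101.922 − -104.580·-155.992 = -355.104288
x = (-7570.271932·-101.922 − -104.580·-7487.939890) / -355.104288 = 32.417231
y = (-156.576·-7487.939890 − -7570.271932·-155.992) / -355.104288 = 23.852663

x=32.417 y=23.853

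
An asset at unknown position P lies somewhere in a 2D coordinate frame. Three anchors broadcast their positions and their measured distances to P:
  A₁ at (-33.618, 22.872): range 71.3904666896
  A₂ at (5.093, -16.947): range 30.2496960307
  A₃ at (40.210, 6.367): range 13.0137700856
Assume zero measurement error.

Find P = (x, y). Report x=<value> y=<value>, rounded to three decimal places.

eq1: (x + 33.618)² + (y − 22.872)² = 71.3904666896²
eq2: (x − 5.093)² + (y + 16.947)² = 30.2496960307²
eq3: (x − 40.210)² + (y − 6.367)² = 13.0137700856²
eq1−eq3, eq1−eq2 (x²,y² cancel):
  147.656·x − 33.010·y = 4931.325003
  77.422·x − 79.638·y = 2841.395774
det = 147.656·-79.638 − -33.010·77.422 = -9203.328308
x = (4931.325003·-79.638 − -33.010·2841.395774) / -9203.328308 = 32.480248
y = (147.656·2841.395774 − 4931.325003·77.422) / -9203.328308 = -4.102439

x=32.480 y=-4.102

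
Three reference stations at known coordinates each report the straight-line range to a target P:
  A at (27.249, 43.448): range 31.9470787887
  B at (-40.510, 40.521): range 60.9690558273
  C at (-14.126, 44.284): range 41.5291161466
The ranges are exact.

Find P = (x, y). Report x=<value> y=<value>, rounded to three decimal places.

x=14.470 y=14.168

eq1: (x − 27.249)² + (y − 43.448)² = 31.9470787887²
eq2: (x + 40.510)² + (y − 40.521)² = 60.9690558273²
eq3: (x + 14.126)² + (y − 44.284)² = 41.5291161466²
eq3−eq2, eq3−eq1 (x²,y² cancel):
  -52.768·x − 7.526·y = -870.163272
  82.750·x − 1.672·y = 1173.671818
det = -52.768·-1.672 − -7.526·82.750 = 711.004596
x = (-870.163272·-1.672 − -7.526·1173.671818) / 711.004596 = 14.469621
y = (-52.768·1173.671818 − -870.163272·82.750) / 711.004596 = 14.168258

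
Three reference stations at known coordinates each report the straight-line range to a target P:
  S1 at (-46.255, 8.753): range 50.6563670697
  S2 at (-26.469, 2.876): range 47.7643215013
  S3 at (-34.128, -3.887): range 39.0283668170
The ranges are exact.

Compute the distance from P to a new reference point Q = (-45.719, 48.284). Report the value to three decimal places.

90.134

eq1: (x + 46.255)² + (y − 8.753)² = 50.6563670697²
eq2: (x + 26.469)² + (y − 2.876)² = 47.7643215013²
eq3: (x + 34.128)² + (y + 3.887)² = 39.0283668170²
eq1−eq3, eq1−eq2 (x²,y² cancel):
  24.254·x − 25.280·y = 6.543227
  39.572·x − 11.754·y = -1222.623581
det = 24.254·-11.754 − -25.280·39.572 = 715.298644
x = (6.543227·-11.754 − -25.280·-1222.623581) / 715.298644 = -43.317338
y = (24.254·-1222.623581 − 6.543227·39.572) / 715.298644 = -41.818115
|P − Q| = √((-43.317338 − -45.719)² + (-41.818115 − 48.284)²) = 90.134117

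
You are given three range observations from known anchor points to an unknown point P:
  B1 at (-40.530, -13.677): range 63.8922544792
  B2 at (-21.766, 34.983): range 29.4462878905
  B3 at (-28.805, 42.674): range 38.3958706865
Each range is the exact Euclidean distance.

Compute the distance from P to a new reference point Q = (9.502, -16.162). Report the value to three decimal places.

eq1: (x + 40.530)² + (y + 13.677)² = 63.8922544792²
eq2: (x + 21.766)² + (y − 34.983)² = 29.4462878905²
eq3: (x + 28.805)² + (y − 42.674)² = 38.3958706865²
eq1−eq3, eq1−eq2 (x²,y² cancel):
  23.450·x + 112.702·y = 3429.034369
  37.528·x + 97.320·y = 3082.964128
det = 23.450·97.320 − 112.702·37.528 = -1947.326656
x = (3429.034369·97.320 − 112.702·3082.964128) / -1947.326656 = 7.057161
y = (23.450·3082.964128 − 3429.034369·37.528) / -1947.326656 = 28.957285
|P − Q| = √((7.057161 − 9.502)² + (28.957285 − -16.162)²) = 45.185475

45.185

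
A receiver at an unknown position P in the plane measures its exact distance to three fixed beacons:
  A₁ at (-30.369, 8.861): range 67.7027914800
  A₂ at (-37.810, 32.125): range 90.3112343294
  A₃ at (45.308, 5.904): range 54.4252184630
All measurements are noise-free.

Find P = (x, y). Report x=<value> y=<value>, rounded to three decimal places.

x=16.325 y=-40.162

eq1: (x + 30.369)² + (y − 8.861)² = 67.7027914800²
eq2: (x + 37.810)² + (y − 32.125)² = 90.3112343294²
eq3: (x − 45.308)² + (y − 5.904)² = 54.4252184630²
eq1−eq3, eq1−eq2 (x²,y² cancel):
  151.354·x − 5.914·y = 2708.442167
  -14.882·x + 46.528·y = -2111.632829
det = 151.354·46.528 − -5.914·-14.882 = 6954.186764
x = (2708.442167·46.528 − -5.914·-2111.632829) / 6954.186764 = 16.325446
y = (151.354·-2111.632829 − 2708.442167·-14.882) / 6954.186764 = -40.162430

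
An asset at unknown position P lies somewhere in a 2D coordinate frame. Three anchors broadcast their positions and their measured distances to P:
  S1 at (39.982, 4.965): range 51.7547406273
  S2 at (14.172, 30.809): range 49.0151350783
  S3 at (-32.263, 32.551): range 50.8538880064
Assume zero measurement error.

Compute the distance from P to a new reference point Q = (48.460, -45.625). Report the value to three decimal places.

66.073

eq1: (x − 39.982)² + (y − 4.965)² = 51.7547406273²
eq2: (x − 14.172)² + (y − 30.809)² = 49.0151350783²
eq3: (x + 32.263)² + (y − 32.551)² = 50.8538880064²
eq1−eq2, eq1−eq3 (x²,y² cancel):
  -51.620·x + 51.688·y = -197.101773
  -144.490·x + 55.172·y = 569.692473
det = -51.620·55.172 − 51.688·-144.490 = 4620.420480
x = (-197.101773·55.172 − 51.688·569.692473) / 4620.420480 = -8.726644
y = (-51.620·569.692473 − -197.101773·-144.490) / 4620.420480 = -12.528462
|P − Q| = √((-8.726644 − 48.460)² + (-12.528462 − -45.625)²) = 66.073392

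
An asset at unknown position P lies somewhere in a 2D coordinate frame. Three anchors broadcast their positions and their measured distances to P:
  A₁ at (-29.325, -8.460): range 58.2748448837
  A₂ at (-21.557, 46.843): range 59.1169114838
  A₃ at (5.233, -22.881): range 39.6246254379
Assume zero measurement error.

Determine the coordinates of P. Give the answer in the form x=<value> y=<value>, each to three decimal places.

eq1: (x + 29.325)² + (y + 8.460)² = 58.2748448837²
eq2: (x + 21.557)² + (y − 46.843)² = 59.1169114838²
eq3: (x − 5.233)² + (y + 22.881)² = 39.6246254379²
eq1−eq3, eq1−eq2 (x²,y² cancel):
  69.116·x − 28.842·y = 1445.243830
  15.536·x + 110.606·y = 1628.591996
det = 69.116·110.606 − -28.842·15.536 = 8092.733608
x = (1445.243830·110.606 − -28.842·1628.591996) / 8092.733608 = 25.556814
y = (69.116·1628.591996 − 1445.243830·15.536) / 8092.733608 = 11.134489

x=25.557 y=11.134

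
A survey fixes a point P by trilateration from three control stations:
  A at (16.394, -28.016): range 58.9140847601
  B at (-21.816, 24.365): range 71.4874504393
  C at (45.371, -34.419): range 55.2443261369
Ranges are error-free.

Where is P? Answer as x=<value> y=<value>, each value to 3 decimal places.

x=49.576 y=20.665

eq1: (x − 16.394)² + (y + 28.016)² = 58.9140847601²
eq2: (x + 21.816)² + (y − 24.365)² = 71.4874504393²
eq3: (x − 45.371)² + (y + 34.419)² = 55.2443261369²
eq2−eq3, eq2−eq1 (x²,y² cancel):
  134.374·x − 117.568·y = 4232.124121
  76.420·x − 104.762·y = 1623.654598
det = 134.374·-104.762 − -117.568·76.420 = -5092.742428
x = (4232.124121·-104.762 − -117.568·1623.654598) / -5092.742428 = 49.575640
y = (134.374·1623.654598 − 4232.124121·76.420) / -5092.742428 = 20.665086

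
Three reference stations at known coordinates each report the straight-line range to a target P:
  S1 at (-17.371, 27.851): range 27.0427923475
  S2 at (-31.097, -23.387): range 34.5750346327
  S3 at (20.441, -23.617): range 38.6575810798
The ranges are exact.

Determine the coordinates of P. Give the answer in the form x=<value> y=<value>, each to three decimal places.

eq1: (x + 17.371)² + (y − 27.851)² = 27.0427923475²
eq2: (x + 31.097)² + (y + 23.387)² = 34.5750346327²
eq3: (x − 20.441)² + (y + 23.617)² = 38.6575810798²
eq3−eq2, eq3−eq1 (x²,y² cancel):
  -103.076·x + 0.460·y = 837.353563
  -75.624·x + 102.936·y = 864.928629
det = -103.076·102.936 − 0.460·-75.624 = -10575.444096
x = (837.353563·102.936 − 0.460·864.928629) / -10575.444096 = -8.112752
y = (-103.076·864.928629 − 837.353563·-75.624) / -10575.444096 = 2.442390

x=-8.113 y=2.442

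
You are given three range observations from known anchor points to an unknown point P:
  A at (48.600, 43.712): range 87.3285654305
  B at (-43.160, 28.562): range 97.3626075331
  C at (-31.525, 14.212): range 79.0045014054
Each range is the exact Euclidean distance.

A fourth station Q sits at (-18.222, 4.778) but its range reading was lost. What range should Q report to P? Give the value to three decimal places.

62.920

eq1: (x − 48.600)² + (y − 43.712)² = 87.3285654305²
eq2: (x + 43.160)² + (y − 28.562)² = 97.3626075331²
eq3: (x + 31.525)² + (y − 14.212)² = 79.0045014054²
eq3−eq2, eq3−eq1 (x²,y² cancel):
  -23.270·x + 28.700·y = -1754.999228
  160.250·x + 59.000·y = 1692.325277
det = -23.270·59.000 − 28.700·160.250 = -5972.105000
x = (-1754.999228·59.000 − 28.700·1692.325277) / -5972.105000 = 25.470867
y = (-23.270·1692.325277 − -1754.999228·160.250) / -5972.105000 = -40.497985
|P − Q| = √((25.470867 − -18.222)² + (-40.497985 − 4.778)²) = 62.920437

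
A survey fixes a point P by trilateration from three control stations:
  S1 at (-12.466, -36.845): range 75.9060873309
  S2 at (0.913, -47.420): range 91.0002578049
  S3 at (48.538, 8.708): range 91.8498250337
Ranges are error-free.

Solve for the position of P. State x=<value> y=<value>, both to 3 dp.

eq1: (x + 12.466)² + (y + 36.845)² = 75.9060873309²
eq2: (x − 0.913)² + (y + 47.420)² = 91.0002578049²
eq3: (x − 48.538)² + (y − 8.708)² = 91.8498250337²
eq3−eq1, eq3−eq2 (x²,y² cancel):
  -122.008·x − 91.106·y = 1755.844738
  -95.250·x − 112.256·y = -26.933301
det = -122.008·-112.256 − -91.106·-95.250 = 5018.283548
x = (1755.844738·-112.256 − -91.106·-26.933301) / 5018.283548 = -39.766165
y = (-122.008·-26.933301 − 1755.844738·-95.250) / 5018.283548 = 33.981796

x=-39.766 y=33.982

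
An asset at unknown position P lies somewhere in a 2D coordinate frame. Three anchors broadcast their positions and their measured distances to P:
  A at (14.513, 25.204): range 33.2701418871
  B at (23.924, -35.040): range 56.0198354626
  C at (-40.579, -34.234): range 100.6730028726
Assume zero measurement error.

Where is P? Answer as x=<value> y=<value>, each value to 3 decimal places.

x=46.544 y=16.210

eq1: (x − 14.513)² + (y − 25.204)² = 33.2701418871²
eq2: (x − 23.924)² + (y + 35.040)² = 56.0198354626²
eq3: (x + 40.579)² + (y + 34.234)² = 100.6730028726²
eq2−eq3, eq2−eq1 (x²,y² cancel):
  -129.006·x + 1.612·y = -5978.368921
  -18.822·x + 120.488·y = 1077.029033
det = -129.006·120.488 − 1.612·-18.822 = -15513.333864
x = (-5978.368921·120.488 − 1.612·1077.029033) / -15513.333864 = 46.544340
y = (-129.006·1077.029033 − -5978.368921·-18.822) / -15513.333864 = 16.209802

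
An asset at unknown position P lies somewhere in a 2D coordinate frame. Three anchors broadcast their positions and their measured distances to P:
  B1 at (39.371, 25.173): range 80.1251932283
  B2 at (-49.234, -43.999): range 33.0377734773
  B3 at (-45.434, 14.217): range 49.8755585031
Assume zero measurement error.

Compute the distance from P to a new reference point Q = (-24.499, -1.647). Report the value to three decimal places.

27.398

eq1: (x − 39.371)² + (y − 25.173)² = 80.1251932283²
eq2: (x + 49.234)² + (y + 43.999)² = 33.0377734773²
eq3: (x + 45.434)² + (y − 14.217)² = 49.8755585031²
eq1−eq3, eq1−eq2 (x²,y² cancel):
  -169.610·x − 21.912·y = 4015.091129
  -177.210·x − 138.344·y = 7504.695301
det = -169.610·-138.344 − -21.912·-177.210 = 19581.500320
x = (4015.091129·-138.344 − -21.912·7504.695301) / 19581.500320 = -19.968893
y = (-169.610·7504.695301 − 4015.091129·-177.210) / 19581.500320 = -28.667725
|P − Q| = √((-19.968893 − -24.499)² + (-28.667725 − -1.647)²) = 27.397837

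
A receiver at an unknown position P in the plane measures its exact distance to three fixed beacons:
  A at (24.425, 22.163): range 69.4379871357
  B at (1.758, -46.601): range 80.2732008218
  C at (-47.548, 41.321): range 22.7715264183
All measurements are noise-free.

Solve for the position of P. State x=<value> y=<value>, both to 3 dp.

eq1: (x − 24.425)² + (y − 22.163)² = 69.4379871357²
eq2: (x − 1.758)² + (y + 46.601)² = 80.2732008218²
eq3: (x + 47.548)² + (y − 41.321)² = 22.7715264183²
eq3−eq2, eq3−eq1 (x²,y² cancel):
  98.612·x − 175.844·y = -7718.737935
  143.946·x − 38.316·y = -7183.549793
det = 98.612·-38.316 − -175.844·143.946 = 21533.623032
x = (-7718.737935·-38.316 − -175.844·-7183.549793) / 21533.623032 = -44.926623
y = (98.612·-7183.549793 − -7718.737935·143.946) / 21533.623032 = 18.700859

x=-44.927 y=18.701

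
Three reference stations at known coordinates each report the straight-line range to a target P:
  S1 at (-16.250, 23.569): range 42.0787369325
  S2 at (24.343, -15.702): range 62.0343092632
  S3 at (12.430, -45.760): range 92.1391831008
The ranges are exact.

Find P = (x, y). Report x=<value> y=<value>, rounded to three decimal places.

x=19.273 y=46.125

eq1: (x + 16.250)² + (y − 23.569)² = 42.0787369325²
eq2: (x − 24.343)² + (y + 15.702)² = 62.0343092632²
eq3: (x − 12.430)² + (y + 45.760)² = 92.1391831008²
eq2−eq1, eq2−eq3 (x²,y² cancel):
  -81.186·x + 78.542·y = 2058.061232
  -23.826·x − 60.116·y = -3232.025490
det = -81.186·-60.116 − 78.542·-23.826 = 6751.919268
x = (2058.061232·-60.116 − 78.542·-3232.025490) / 6751.919268 = 19.272644
y = (-81.186·-3232.025490 − 2058.061232·-23.826) / 6751.919268 = 46.124750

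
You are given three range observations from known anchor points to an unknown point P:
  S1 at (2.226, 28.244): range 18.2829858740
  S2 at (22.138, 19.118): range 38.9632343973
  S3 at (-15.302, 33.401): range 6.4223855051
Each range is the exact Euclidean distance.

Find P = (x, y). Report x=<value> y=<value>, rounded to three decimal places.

eq1: (x − 2.226)² + (y − 28.244)² = 18.2829858740²
eq2: (x − 22.138)² + (y − 19.118)² = 38.9632343973²
eq3: (x + 15.302)² + (y − 33.401)² = 6.4223855051²
eq1−eq3, eq1−eq2 (x²,y² cancel):
  -35.056·x + 10.314·y = 840.119930
  39.824·x − 18.252·y = -1130.955706
det = -35.056·-18.252 − 10.314·39.824 = 229.097376
x = (840.119930·-18.252 − 10.314·-1130.955706) / 229.097376 = -16.015861
y = (-35.056·-1130.955706 − 840.119930·39.824) / 229.097376 = 27.018411

x=-16.016 y=27.018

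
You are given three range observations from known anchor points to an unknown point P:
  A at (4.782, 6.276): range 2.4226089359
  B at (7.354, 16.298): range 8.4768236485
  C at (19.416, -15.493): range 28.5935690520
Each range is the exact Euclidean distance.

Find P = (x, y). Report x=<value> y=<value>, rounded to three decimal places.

eq1: (x − 4.782)² + (y − 6.276)² = 2.4226089359²
eq2: (x − 7.354)² + (y − 16.298)² = 8.4768236485²
eq3: (x − 19.416)² + (y + 15.493)² = 28.5935690520²
eq2−eq3, eq2−eq1 (x²,y² cancel):
  24.124·x − 63.582·y = -448.427667
  -5.144·x − 20.044·y = -191.462915
det = 24.124·-20.044 − -63.582·-5.144 = -810.607264
x = (-448.427667·-20.044 − -63.582·-191.462915) / -810.607264 = 3.929537
y = (24.124·-191.462915 − -448.427667·-5.144) / -810.607264 = 8.543673

x=3.930 y=8.544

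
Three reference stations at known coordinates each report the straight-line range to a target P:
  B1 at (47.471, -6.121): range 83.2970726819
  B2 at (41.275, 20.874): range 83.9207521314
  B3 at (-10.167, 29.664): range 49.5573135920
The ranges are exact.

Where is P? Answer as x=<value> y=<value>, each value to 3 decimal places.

eq1: (x − 47.471)² + (y + 6.121)² = 83.2970726819²
eq2: (x − 41.275)² + (y − 20.874)² = 83.9207521314²
eq3: (x + 10.167)² + (y − 29.664)² = 49.5573135920²
eq3−eq2, eq3−eq1 (x²,y² cancel):
  102.884·x − 17.580·y = -3430.736592
  115.276·x − 71.570·y = -3174.833290
det = 102.884·-71.570 − -17.580·115.276 = -5336.855800
x = (-3430.736592·-71.570 − -17.580·-3174.833290) / -5336.855800 = -35.549817
y = (102.884·-3174.833290 − -3430.736592·115.276) / -5336.855800 = -12.899364

x=-35.550 y=-12.899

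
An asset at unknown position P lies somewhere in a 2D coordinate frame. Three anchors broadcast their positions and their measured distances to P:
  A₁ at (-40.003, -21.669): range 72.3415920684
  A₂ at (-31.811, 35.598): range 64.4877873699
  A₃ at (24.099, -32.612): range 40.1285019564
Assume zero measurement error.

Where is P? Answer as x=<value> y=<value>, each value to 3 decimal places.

x=26.215 y=7.461

eq1: (x + 40.003)² + (y + 21.669)² = 72.3415920684²
eq2: (x + 31.811)² + (y − 35.598)² = 64.4877873699²
eq3: (x − 24.099)² + (y + 32.612)² = 40.1285019564²
eq1−eq2, eq1−eq3 (x²,y² cancel):
  16.384·x + 114.534·y = 1284.002978
  128.204·x − 21.886·y = 3197.528049
det = 16.384·-21.886 − 114.534·128.204 = -15042.297160
x = (1284.002978·-21.886 − 114.534·3197.528049) / -15042.297160 = 26.214571
y = (16.384·3197.528049 − 1284.002978·128.204) / -15042.297160 = 7.460697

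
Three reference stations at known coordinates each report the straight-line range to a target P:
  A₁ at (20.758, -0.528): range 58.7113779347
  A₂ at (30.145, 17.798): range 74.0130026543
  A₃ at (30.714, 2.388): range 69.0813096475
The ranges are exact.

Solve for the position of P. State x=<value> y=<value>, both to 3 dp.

eq1: (x − 20.758)² + (y + 0.528)² = 58.7113779347²
eq2: (x − 30.145)² + (y − 17.798)² = 74.0130026543²
eq3: (x − 30.714)² + (y − 2.388)² = 69.0813096475²
eq3−eq1, eq3−eq2 (x²,y² cancel):
  -19.912·x − 5.832·y = 807.322452
  -1.138·x + 30.820·y = -429.259730
det = -19.912·30.820 − -5.832·-1.138 = -620.324656
x = (807.322452·30.820 − -5.832·-429.259730) / -620.324656 = -36.075037
y = (-19.912·-429.259730 − 807.322452·-1.138) / -620.324656 = -15.259997

x=-36.075 y=-15.260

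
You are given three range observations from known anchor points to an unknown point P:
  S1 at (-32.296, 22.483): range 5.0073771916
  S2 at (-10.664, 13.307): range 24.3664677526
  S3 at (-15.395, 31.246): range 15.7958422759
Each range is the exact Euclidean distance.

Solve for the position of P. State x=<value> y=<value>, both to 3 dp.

eq1: (x + 32.296)² + (y − 22.483)² = 5.0073771916²
eq2: (x + 10.664)² + (y − 13.307)² = 24.3664677526²
eq3: (x + 15.395)² + (y − 31.246)² = 15.7958422759²
eq1−eq3, eq1−eq2 (x²,y² cancel):
  33.802·x + 17.526·y = -559.633171
  43.264·x − 18.352·y = -1826.370684
det = 33.802·-18.352 − 17.526·43.264 = -1378.579168
x = (-559.633171·-18.352 − 17.526·-1826.370684) / -1378.579168 = -30.668794
y = (33.802·-1826.370684 − -559.633171·43.264) / -1378.579168 = 27.218613

x=-30.669 y=27.219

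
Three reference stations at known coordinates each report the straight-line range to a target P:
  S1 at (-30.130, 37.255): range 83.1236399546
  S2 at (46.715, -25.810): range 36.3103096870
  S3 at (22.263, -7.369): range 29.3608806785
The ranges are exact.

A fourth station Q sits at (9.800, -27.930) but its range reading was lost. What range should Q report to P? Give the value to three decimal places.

eq1: (x + 30.130)² + (y − 37.255)² = 83.1236399546²
eq2: (x − 46.715)² + (y + 25.810)² = 36.3103096870²
eq3: (x − 22.263)² + (y + 7.369)² = 29.3608806785²
eq2−eq3, eq2−eq1 (x²,y² cancel):
  -48.904·x + 36.882·y = -1842.126720
  -153.690·x + 126.130·y = -6143.796330
det = -48.904·126.130 − 36.882·-153.690 = -499.866940
x = (-1842.126720·126.130 − 36.882·-6143.796330) / -499.866940 = 11.506956
y = (-48.904·-6143.796330 − -1842.126720·-153.690) / -499.866940 = -34.688752
|P − Q| = √((11.506956 − 9.800)² + (-34.688752 − -27.930)²) = 6.970970

6.971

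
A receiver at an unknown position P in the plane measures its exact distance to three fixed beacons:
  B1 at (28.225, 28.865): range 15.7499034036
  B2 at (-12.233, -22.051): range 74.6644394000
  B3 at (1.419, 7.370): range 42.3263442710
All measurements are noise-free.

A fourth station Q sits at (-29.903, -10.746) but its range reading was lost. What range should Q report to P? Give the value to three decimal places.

eq1: (x − 28.225)² + (y − 28.865)² = 15.7499034036²
eq2: (x + 12.233)² + (y + 22.051)² = 74.6644394000²
eq3: (x − 1.419)² + (y − 7.370)² = 42.3263442710²
eq2−eq1, eq2−eq3 (x²,y² cancel):
  80.916·x + 101.832·y = 6320.665014
  27.304·x + 58.842·y = 3203.696663
det = 80.916·58.842 − 101.832·27.304 = 1980.838344
x = (6320.665014·58.842 − 101.832·3203.696663) / 1980.838344 = 23.061817
y = (80.916·3203.696663 − 6320.665014·27.304) / 1980.838344 = 43.744550
|P − Q| = √((23.061817 − -29.903)² + (43.744550 − -10.746)²) = 75.990078

75.990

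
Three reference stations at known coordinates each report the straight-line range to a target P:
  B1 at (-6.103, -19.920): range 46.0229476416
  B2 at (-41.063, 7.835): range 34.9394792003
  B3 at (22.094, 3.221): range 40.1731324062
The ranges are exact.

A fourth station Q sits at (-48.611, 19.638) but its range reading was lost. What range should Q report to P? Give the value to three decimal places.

eq1: (x + 6.103)² + (y + 19.920)² = 46.0229476416²
eq2: (x + 41.063)² + (y − 7.835)² = 34.9394792003²
eq3: (x − 22.094)² + (y − 3.221)² = 40.1731324062²
eq2−eq3, eq2−eq1 (x²,y² cancel):
  126.314·x − 9.228·y = -1642.150878
  69.920·x − 55.510·y = -2210.848688
det = 126.314·-55.510 − -9.228·69.920 = -6366.468380
x = (-1642.150878·-55.510 − -9.228·-2210.848688) / -6366.468380 = -11.113553
y = (126.314·-2210.848688 − -1642.150878·69.920) / -6366.468380 = 25.829383
|P − Q| = √((-11.113553 − -48.611)² + (25.829383 − 19.638)²) = 38.005154

38.005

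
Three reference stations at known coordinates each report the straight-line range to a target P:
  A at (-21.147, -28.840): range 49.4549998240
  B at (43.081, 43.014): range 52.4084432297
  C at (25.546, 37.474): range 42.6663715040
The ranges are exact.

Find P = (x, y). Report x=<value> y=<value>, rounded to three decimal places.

x=22.217 y=-5.062

eq1: (x + 21.147)² + (y + 28.840)² = 49.4549998240²
eq2: (x − 43.081)² + (y − 43.014)² = 52.4084432297²
eq3: (x − 25.546)² + (y − 37.474)² = 42.6663715040²
eq3−eq1, eq3−eq2 (x²,y² cancel):
  -93.386·x − 132.628·y = -1403.335333
  35.070·x + 11.080·y = 723.052301
det = -93.386·11.080 − -132.628·35.070 = 3616.547080
x = (-1403.335333·11.080 − -132.628·723.052301) / 3616.547080 = 22.216778
y = (-93.386·723.052301 − -1403.335333·35.070) / 3616.547080 = -5.062285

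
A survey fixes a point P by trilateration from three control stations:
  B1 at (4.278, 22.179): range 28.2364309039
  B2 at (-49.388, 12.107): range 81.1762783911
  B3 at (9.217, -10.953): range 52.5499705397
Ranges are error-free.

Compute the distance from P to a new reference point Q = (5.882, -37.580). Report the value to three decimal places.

eq1: (x − 4.278)² + (y − 22.179)² = 28.2364309039²
eq2: (x + 49.388)² + (y − 12.107)² = 81.1762783911²
eq3: (x − 9.217)² + (y + 10.953)² = 52.5499705397²
eq3−eq2, eq3−eq1 (x²,y² cancel):
  -117.210·x + 46.120·y = -1447.256075
  -9.878·x + 66.264·y = 2269.491401
det = -117.210·66.264 − 46.120·-9.878 = -7311.230080
x = (-1447.256075·66.264 − 46.120·2269.491401) / -7311.230080 = 27.433129
y = (-117.210·2269.491401 − -1447.256075·-9.878) / -7311.230080 = 38.338704
|P − Q| = √((27.433129 − 5.882)² + (38.338704 − -37.580)²) = 78.918317

78.918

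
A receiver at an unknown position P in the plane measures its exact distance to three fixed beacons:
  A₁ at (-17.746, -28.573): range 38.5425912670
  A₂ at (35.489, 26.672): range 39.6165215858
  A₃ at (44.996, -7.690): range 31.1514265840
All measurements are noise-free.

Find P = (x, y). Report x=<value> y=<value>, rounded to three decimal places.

x=13.866 y=-6.523

eq1: (x + 17.746)² + (y + 28.573)² = 38.5425912670²
eq2: (x − 35.489)² + (y − 26.672)² = 39.6165215858²
eq3: (x − 44.996)² + (y + 7.690)² = 31.1514265840²
eq1−eq2, eq1−eq3 (x²,y² cancel):
  106.470·x + 110.490·y = 755.590419
  125.484·x + 41.766·y = 1467.559234
det = 106.470·41.766 − 110.490·125.484 = -9417.901140
x = (755.590419·41.766 − 110.490·1467.559234) / -9417.901140 = 13.866426
y = (106.470·1467.559234 − 755.590419·125.484) / -9417.901140 = -6.523377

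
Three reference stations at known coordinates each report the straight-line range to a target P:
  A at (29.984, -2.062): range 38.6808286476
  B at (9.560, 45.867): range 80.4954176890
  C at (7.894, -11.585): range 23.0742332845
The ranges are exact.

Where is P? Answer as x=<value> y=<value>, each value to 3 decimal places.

x=9.110 y=-34.627

eq1: (x − 29.984)² + (y + 2.062)² = 38.6808286476²
eq2: (x − 9.560)² + (y − 45.867)² = 80.4954176890²
eq3: (x − 7.894)² + (y + 11.585)² = 23.0742332845²
eq1−eq2, eq1−eq3 (x²,y² cancel):
  -40.848·x + 95.858·y = -3691.422575
  -44.180·x − 19.046·y = 257.021624
det = -40.848·-19.046 − 95.858·-44.180 = 5012.997448
x = (-3691.422575·-19.046 − 95.858·257.021624) / 5012.997448 = 9.110169
y = (-40.848·257.021624 − -3691.422575·-44.180) / 5012.997448 = -34.627161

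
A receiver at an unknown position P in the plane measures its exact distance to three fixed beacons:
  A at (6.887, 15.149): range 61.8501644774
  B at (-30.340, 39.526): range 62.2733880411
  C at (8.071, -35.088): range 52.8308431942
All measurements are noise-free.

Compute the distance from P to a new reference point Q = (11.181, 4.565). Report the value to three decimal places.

60.077

eq1: (x − 6.887)² + (y − 15.149)² = 61.8501644774²
eq2: (x + 30.340)² + (y − 39.526)² = 62.2733880411²
eq3: (x − 8.071)² + (y + 35.088)² = 52.8308431942²
eq2−eq1, eq2−eq3 (x²,y² cancel):
  74.454·x − 48.754·y = -2153.365294
  76.822·x − 149.228·y = -99.634625
det = 74.454·-149.228 − -48.754·76.822 = -7365.241724
x = (-2153.365294·-149.228 − -48.754·-99.634625) / -7365.241724 = -42.970051
y = (74.454·-99.634625 − -2153.365294·76.822) / -7365.241724 = -21.453150
|P − Q| = √((-42.970051 − 11.181)² + (-21.453150 − 4.565)²) = 60.077287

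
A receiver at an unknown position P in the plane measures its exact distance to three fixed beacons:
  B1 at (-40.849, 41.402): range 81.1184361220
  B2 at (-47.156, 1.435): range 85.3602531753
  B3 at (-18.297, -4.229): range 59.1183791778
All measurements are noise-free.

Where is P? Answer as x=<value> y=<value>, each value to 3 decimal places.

x=36.675 y=17.522

eq1: (x + 40.849)² + (y − 41.402)² = 81.1184361220²
eq2: (x + 47.156)² + (y − 1.435)² = 85.3602531753²
eq3: (x + 18.297)² + (y + 4.229)² = 59.1183791778²
eq1−eq3, eq1−eq2 (x²,y² cancel):
  45.104·x − 91.262·y = 55.116167
  -12.614·x − 79.934·y = -1863.190987
det = 45.104·-79.934 − -91.262·-12.614 = -4756.522004
x = (55.116167·-79.934 − -91.262·-1863.190987) / -4756.522004 = 36.674737
y = (45.104·-1863.190987 − 55.116167·-12.614) / -4756.522004 = 17.521654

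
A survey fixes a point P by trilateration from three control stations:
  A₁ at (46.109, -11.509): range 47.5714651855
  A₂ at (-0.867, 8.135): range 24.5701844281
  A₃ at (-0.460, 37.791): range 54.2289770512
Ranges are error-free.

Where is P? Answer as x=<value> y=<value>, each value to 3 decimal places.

eq1: (x − 46.109)² + (y + 11.509)² = 47.5714651855²
eq2: (x + 0.867)² + (y − 8.135)² = 24.5701844281²
eq3: (x + 0.460)² + (y − 37.791)² = 54.2289770512²
eq2−eq3, eq2−eq1 (x²,y² cancel):
  0.814·x + 59.312·y = -975.646622
  93.952·x − 39.288·y = 532.216711
det = 0.814·-39.288 − 59.312·93.952 = -5604.461456
x = (-975.646622·-39.288 − 59.312·532.216711) / -5604.461456 = -1.206961
y = (0.814·532.216711 − -975.646622·93.952) / -5604.461456 = -16.432832

x=-1.207 y=-16.433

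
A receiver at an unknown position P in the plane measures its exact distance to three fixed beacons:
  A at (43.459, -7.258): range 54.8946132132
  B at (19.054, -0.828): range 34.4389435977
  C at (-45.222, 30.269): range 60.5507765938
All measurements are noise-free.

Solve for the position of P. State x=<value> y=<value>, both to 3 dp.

eq1: (x − 43.459)² + (y + 7.258)² = 54.8946132132²
eq2: (x − 19.054)² + (y + 0.828)² = 34.4389435977²
eq3: (x + 45.222)² + (y − 30.269)² = 60.5507765938²
eq2−eq1, eq2−eq3 (x²,y² cancel):
  48.810·x − 12.860·y = -249.754979
  -128.552·x + 62.194·y = 117.145435
det = 48.810·62.194 − -12.860·-128.552 = 1382.510420
x = (-249.754979·62.194 − -12.860·117.145435) / 1382.510420 = -10.145870
y = (48.810·117.145435 − -249.754979·-128.552) / 1382.510420 = -19.087475

x=-10.146 y=-19.087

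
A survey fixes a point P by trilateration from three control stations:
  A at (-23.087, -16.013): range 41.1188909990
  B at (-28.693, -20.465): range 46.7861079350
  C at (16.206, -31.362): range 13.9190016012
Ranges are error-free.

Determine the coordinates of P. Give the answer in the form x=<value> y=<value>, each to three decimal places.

x=18.003 y=-17.559

eq1: (x + 23.087)² + (y + 16.013)² = 41.1188909990²
eq2: (x + 28.693)² + (y + 20.465)² = 46.7861079350²
eq3: (x − 16.206)² + (y + 31.362)² = 13.9190016012²
eq1−eq2, eq1−eq3 (x²,y² cancel):
  -11.212·x − 8.904·y = -45.497963
  78.586·x − 30.698·y = 1953.808333
det = -11.212·-30.698 − -8.904·78.586 = 1043.915720
x = (-45.497963·-30.698 − -8.904·1953.808333) / 1043.915720 = 18.002800
y = (-11.212·1953.808333 − -45.497963·78.586) / 1043.915720 = -17.559460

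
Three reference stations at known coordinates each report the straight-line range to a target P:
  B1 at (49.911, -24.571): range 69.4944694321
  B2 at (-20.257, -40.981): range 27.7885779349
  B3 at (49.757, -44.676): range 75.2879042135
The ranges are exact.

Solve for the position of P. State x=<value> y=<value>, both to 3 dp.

eq1: (x − 49.911)² + (y + 24.571)² = 69.4944694321²
eq2: (x + 20.257)² + (y + 40.981)² = 27.7885779349²
eq3: (x − 49.757)² + (y + 44.676)² = 75.2879042135²
eq3−eq1, eq3−eq2 (x²,y² cancel):
  0.308·x + 40.210·y = -538.074824
  -140.028·x + 7.390·y = 2514.147842
det = 0.308·7.390 − 40.210·-140.028 = 5632.802000
x = (-538.074824·7.390 − 40.210·2514.147842) / 5632.802000 = -18.653284
y = (0.308·2514.147842 − -538.074824·-140.028) / 5632.802000 = -13.238737

x=-18.653 y=-13.239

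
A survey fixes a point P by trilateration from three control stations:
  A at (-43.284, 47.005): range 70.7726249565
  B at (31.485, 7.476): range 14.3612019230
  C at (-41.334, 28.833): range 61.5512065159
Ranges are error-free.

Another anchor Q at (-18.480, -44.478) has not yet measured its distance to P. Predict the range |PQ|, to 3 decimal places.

eq1: (x + 43.284)² + (y − 47.005)² = 70.7726249565²
eq2: (x − 31.485)² + (y − 7.476)² = 14.3612019230²
eq3: (x + 41.334)² + (y − 28.833)² = 61.5512065159²
eq2−eq3, eq2−eq1 (x²,y² cancel):
  -145.638·x + 42.714·y = -2089.661259
  -149.538·x + 79.058·y = -1766.741443
det = -145.638·79.058 − 42.714·-149.538 = -5126.482872
x = (-2089.661259·79.058 − 42.714·-1766.741443) / -5126.482872 = 17.505149
y = (-145.638·-1766.741443 − -2089.661259·-149.538) / -5126.482872 = 10.763534
|P − Q| = √((17.505149 − -18.480)² + (10.763534 − -44.478)²) = 65.928431

65.928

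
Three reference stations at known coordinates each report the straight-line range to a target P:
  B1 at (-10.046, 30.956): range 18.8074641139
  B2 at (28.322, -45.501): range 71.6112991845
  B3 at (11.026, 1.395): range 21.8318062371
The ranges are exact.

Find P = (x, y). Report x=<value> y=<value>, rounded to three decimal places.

eq1: (x + 10.046)² + (y − 30.956)² = 18.8074641139²
eq2: (x − 28.322)² + (y + 45.501)² = 71.6112991845²
eq3: (x − 11.026)² + (y − 1.395)² = 21.8318062371²
eq3−eq1, eq3−eq2 (x²,y² cancel):
  -42.144·x + 59.122·y = 1058.584408
  34.592·x − 93.792·y = -1902.592423
det = -42.144·-93.792 − 59.122·34.592 = 1907.621824
x = (1058.584408·-93.792 − 59.122·-1902.592423) / 1907.621824 = 6.918730
y = (-42.144·-1902.592423 − 1058.584408·34.592) / 1907.621824 = 22.836970

x=6.919 y=22.837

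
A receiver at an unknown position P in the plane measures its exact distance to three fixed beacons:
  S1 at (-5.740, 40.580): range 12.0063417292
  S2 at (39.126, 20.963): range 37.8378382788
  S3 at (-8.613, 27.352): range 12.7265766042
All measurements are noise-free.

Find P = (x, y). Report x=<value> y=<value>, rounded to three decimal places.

x=3.063 y=32.415

eq1: (x + 5.740)² + (y − 40.580)² = 12.0063417292²
eq2: (x − 39.126)² + (y − 20.963)² = 37.8378382788²
eq3: (x + 8.613)² + (y − 27.352)² = 12.7265766042²
eq1−eq2, eq1−eq3 (x²,y² cancel):
  89.732·x − 39.234·y = -996.942519
  -5.746·x − 26.456·y = -875.181837
det = 89.732·-26.456 − -39.234·-5.746 = -2599.388356
x = (-996.942519·-26.456 − -39.234·-875.181837) / -2599.388356 = 3.062941
y = (89.732·-875.181837 − -996.942519·-5.746) / -2599.388356 = 32.415413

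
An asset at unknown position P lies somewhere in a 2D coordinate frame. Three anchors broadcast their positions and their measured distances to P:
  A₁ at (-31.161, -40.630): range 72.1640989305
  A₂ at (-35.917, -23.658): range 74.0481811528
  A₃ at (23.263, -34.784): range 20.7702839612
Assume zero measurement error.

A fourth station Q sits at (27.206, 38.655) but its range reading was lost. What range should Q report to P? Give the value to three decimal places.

59.844

eq1: (x + 31.161)² + (y + 40.630)² = 72.1640989305²
eq2: (x + 35.917)² + (y + 23.658)² = 74.0481811528²
eq3: (x − 23.263)² + (y + 34.784)² = 20.7702839612²
eq1−eq2, eq1−eq3 (x²,y² cancel):
  -9.512·x + 33.944·y = -1047.548926
  108.848·x + 11.692·y = 3905.541483
det = -9.512·11.692 − 33.944·108.848 = -3805.950816
x = (-1047.548926·11.692 − 33.944·3905.541483) / -3805.950816 = 38.050319
y = (-9.512·3905.541483 − -1047.548926·108.848) / -3805.950816 = -20.198394
|P − Q| = √((38.050319 − 27.206)² + (-20.198394 − 38.655)²) = 59.844141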